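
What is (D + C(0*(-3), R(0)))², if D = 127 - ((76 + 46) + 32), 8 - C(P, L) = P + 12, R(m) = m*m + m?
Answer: 961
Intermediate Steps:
R(m) = m + m² (R(m) = m² + m = m + m²)
C(P, L) = -4 - P (C(P, L) = 8 - (P + 12) = 8 - (12 + P) = 8 + (-12 - P) = -4 - P)
D = -27 (D = 127 - (122 + 32) = 127 - 1*154 = 127 - 154 = -27)
(D + C(0*(-3), R(0)))² = (-27 + (-4 - 0*(-3)))² = (-27 + (-4 - 1*0))² = (-27 + (-4 + 0))² = (-27 - 4)² = (-31)² = 961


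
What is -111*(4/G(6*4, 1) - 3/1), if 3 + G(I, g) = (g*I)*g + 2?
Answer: 7215/23 ≈ 313.70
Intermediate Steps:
G(I, g) = -1 + I*g² (G(I, g) = -3 + ((g*I)*g + 2) = -3 + ((I*g)*g + 2) = -3 + (I*g² + 2) = -3 + (2 + I*g²) = -1 + I*g²)
-111*(4/G(6*4, 1) - 3/1) = -111*(4/(-1 + (6*4)*1²) - 3/1) = -111*(4/(-1 + 24*1) - 3*1) = -111*(4/(-1 + 24) - 3) = -111*(4/23 - 3) = -111*(-65/23) = 7215/23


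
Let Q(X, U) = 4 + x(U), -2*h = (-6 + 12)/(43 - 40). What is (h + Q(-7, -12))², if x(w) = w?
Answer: 81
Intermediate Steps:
h = -1 (h = -(-6 + 12)/(2*(43 - 40)) = -3/3 = -½*2 = -1)
Q(X, U) = 4 + U
(h + Q(-7, -12))² = (-1 + (4 - 12))² = (-1 - 8)² = (-9)² = 81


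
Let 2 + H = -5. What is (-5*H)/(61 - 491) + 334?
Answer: 28717/86 ≈ 333.92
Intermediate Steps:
H = -7 (H = -2 - 5 = -7)
(-5*H)/(61 - 491) + 334 = (-5*(-7))/(61 - 491) + 334 = 35/(-430) + 334 = 35*(-1/430) + 334 = -7/86 + 334 = 28717/86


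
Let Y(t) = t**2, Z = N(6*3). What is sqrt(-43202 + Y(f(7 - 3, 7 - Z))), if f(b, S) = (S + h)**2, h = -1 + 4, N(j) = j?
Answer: I*sqrt(39106) ≈ 197.75*I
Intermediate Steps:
Z = 18 (Z = 6*3 = 18)
h = 3
f(b, S) = (3 + S)**2 (f(b, S) = (S + 3)**2 = (3 + S)**2)
sqrt(-43202 + Y(f(7 - 3, 7 - Z))) = sqrt(-43202 + ((3 + (7 - 1*18))**2)**2) = sqrt(-43202 + ((3 + (7 - 18))**2)**2) = sqrt(-43202 + ((3 - 11)**2)**2) = sqrt(-43202 + ((-8)**2)**2) = sqrt(-43202 + 64**2) = sqrt(-43202 + 4096) = sqrt(-39106) = I*sqrt(39106)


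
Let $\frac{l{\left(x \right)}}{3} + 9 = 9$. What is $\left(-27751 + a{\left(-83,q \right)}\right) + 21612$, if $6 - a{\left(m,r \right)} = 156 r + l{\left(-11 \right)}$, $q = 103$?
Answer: $-22201$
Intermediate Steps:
$l{\left(x \right)} = 0$ ($l{\left(x \right)} = -27 + 3 \cdot 9 = -27 + 27 = 0$)
$a{\left(m,r \right)} = 6 - 156 r$ ($a{\left(m,r \right)} = 6 - \left(156 r + 0\right) = 6 - 156 r$)
$\left(-27751 + a{\left(-83,q \right)}\right) + 21612 = \left(-27751 + \left(6 - 16068\right)\right) + 21612 = \left(-27751 - 16062\right) + 21612 = -43813 + 21612 = -22201$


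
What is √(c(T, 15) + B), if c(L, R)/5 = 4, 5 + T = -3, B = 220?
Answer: 4*√15 ≈ 15.492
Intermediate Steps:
T = -8 (T = -5 - 3 = -8)
c(L, R) = 20 (c(L, R) = 5*4 = 20)
√(c(T, 15) + B) = √(20 + 220) = √240 = 4*√15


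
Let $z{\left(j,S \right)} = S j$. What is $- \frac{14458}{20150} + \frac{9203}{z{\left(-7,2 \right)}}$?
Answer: $- \frac{92821431}{141050} \approx -658.07$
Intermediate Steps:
$- \frac{14458}{20150} + \frac{9203}{z{\left(-7,2 \right)}} = - \frac{14458}{20150} + \frac{9203}{2 \left(-7\right)} = \left(-14458\right) \frac{1}{20150} + \frac{9203}{-14} = - \frac{7229}{10075} + 9203 \left(- \frac{1}{14}\right) = - \frac{7229}{10075} - \frac{9203}{14} = - \frac{92821431}{141050}$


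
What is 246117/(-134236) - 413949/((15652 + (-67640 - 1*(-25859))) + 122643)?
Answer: -39660297051/6477826652 ≈ -6.1225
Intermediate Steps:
246117/(-134236) - 413949/((15652 + (-67640 - 1*(-25859))) + 122643) = 246117*(-1/134236) - 413949/((15652 + (-67640 + 25859)) + 122643) = -246117/134236 - 413949/((15652 - 41781) + 122643) = -246117/134236 - 413949/(-26129 + 122643) = -246117/134236 - 413949/96514 = -39660297051/6477826652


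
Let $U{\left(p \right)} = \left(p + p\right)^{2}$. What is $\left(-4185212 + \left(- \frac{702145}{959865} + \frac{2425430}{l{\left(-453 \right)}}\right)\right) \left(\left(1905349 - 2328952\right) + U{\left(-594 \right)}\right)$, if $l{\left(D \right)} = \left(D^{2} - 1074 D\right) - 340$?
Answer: $- \frac{182895438426395239840455}{44242801481} \approx -4.1339 \cdot 10^{12}$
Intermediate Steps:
$U{\left(p \right)} = 4 p^{2}$ ($U{\left(p \right)} = \left(2 p\right)^{2} = 4 p^{2}$)
$l{\left(D \right)} = -340 + D^{2} - 1074 D$
$\left(-4185212 + \left(- \frac{702145}{959865} + \frac{2425430}{l{\left(-453 \right)}}\right)\right) \left(\left(1905349 - 2328952\right) + U{\left(-594 \right)}\right) = \left(-4185212 + \left(- \frac{702145}{959865} + \frac{2425430}{-340 + \left(-453\right)^{2} - -486522}\right)\right) \left(\left(1905349 - 2328952\right) + 4 \left(-594\right)^{2}\right) = \left(-4185212 + \left(\left(-702145\right) \frac{1}{959865} + \frac{2425430}{-340 + 205209 + 486522}\right)\right) \left(\left(1905349 - 2328952\right) + 4 \cdot 352836\right) = \left(-4185212 - \left(\frac{140429}{191973} - \frac{2425430}{691391}\right)\right) \left(-423603 + 1411344\right) = \left(-4185212 + \left(- \frac{140429}{191973} + 2425430 \cdot \frac{1}{691391}\right)\right) 987741 = \left(-4185212 + \left(- \frac{140429}{191973} + \frac{2425430}{691391}\right)\right) 987741 = \left(-4185212 + \frac{368525726651}{132728404443}\right) 987741 = \left(- \frac{555496142489970265}{132728404443}\right) 987741 = - \frac{182895438426395239840455}{44242801481}$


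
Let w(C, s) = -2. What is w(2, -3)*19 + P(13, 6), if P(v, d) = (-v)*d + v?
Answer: -103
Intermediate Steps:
P(v, d) = v - d*v (P(v, d) = -d*v + v = v - d*v)
w(2, -3)*19 + P(13, 6) = -2*19 + 13*(1 - 1*6) = -38 + 13*(1 - 6) = -38 + 13*(-5) = -38 - 65 = -103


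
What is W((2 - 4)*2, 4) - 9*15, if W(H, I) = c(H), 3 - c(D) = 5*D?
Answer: -112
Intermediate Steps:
c(D) = 3 - 5*D
W(H, I) = 3 - 5*H
W((2 - 4)*2, 4) - 9*15 = (3 - 5*(2 - 4)*2) - 9*15 = (3 - (-10)*2) - 135 = (3 - 5*(-4)) - 135 = (3 + 20) - 135 = 23 - 135 = -112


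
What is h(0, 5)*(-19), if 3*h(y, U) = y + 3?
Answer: -19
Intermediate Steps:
h(y, U) = 1 + y/3 (h(y, U) = (y + 3)/3 = (3 + y)/3 = 1 + y/3)
h(0, 5)*(-19) = (1 + (1/3)*0)*(-19) = (1 + 0)*(-19) = 1*(-19) = -19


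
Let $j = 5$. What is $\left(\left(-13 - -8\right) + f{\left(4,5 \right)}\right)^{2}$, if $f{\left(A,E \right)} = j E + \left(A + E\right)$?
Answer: $841$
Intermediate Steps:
$f{\left(A,E \right)} = A + 6 E$ ($f{\left(A,E \right)} = 5 E + \left(A + E\right) = A + 6 E$)
$\left(\left(-13 - -8\right) + f{\left(4,5 \right)}\right)^{2} = \left(\left(-13 - -8\right) + \left(4 + 6 \cdot 5\right)\right)^{2} = \left(\left(-13 + 8\right) + \left(4 + 30\right)\right)^{2} = \left(-5 + 34\right)^{2} = 29^{2} = 841$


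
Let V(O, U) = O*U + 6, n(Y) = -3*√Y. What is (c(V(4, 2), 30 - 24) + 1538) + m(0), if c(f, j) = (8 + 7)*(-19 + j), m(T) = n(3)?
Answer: 1343 - 3*√3 ≈ 1337.8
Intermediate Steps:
m(T) = -3*√3
V(O, U) = 6 + O*U
c(f, j) = -285 + 15*j (c(f, j) = 15*(-19 + j) = -285 + 15*j)
(c(V(4, 2), 30 - 24) + 1538) + m(0) = ((-285 + 15*(30 - 24)) + 1538) - 3*√3 = ((-285 + 15*6) + 1538) - 3*√3 = ((-285 + 90) + 1538) - 3*√3 = (-195 + 1538) - 3*√3 = 1343 - 3*√3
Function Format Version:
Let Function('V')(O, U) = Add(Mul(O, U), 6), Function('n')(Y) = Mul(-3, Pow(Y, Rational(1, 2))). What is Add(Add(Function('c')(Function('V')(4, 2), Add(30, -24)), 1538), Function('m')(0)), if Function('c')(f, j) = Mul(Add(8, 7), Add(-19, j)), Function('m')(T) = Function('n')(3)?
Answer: Add(1343, Mul(-3, Pow(3, Rational(1, 2)))) ≈ 1337.8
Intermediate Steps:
Function('m')(T) = Mul(-3, Pow(3, Rational(1, 2)))
Function('V')(O, U) = Add(6, Mul(O, U))
Function('c')(f, j) = Add(-285, Mul(15, j)) (Function('c')(f, j) = Mul(15, Add(-19, j)) = Add(-285, Mul(15, j)))
Add(Add(Function('c')(Function('V')(4, 2), Add(30, -24)), 1538), Function('m')(0)) = Add(Add(Add(-285, Mul(15, Add(30, -24))), 1538), Mul(-3, Pow(3, Rational(1, 2)))) = Add(Add(Add(-285, Mul(15, 6)), 1538), Mul(-3, Pow(3, Rational(1, 2)))) = Add(Add(Add(-285, 90), 1538), Mul(-3, Pow(3, Rational(1, 2)))) = Add(Add(-195, 1538), Mul(-3, Pow(3, Rational(1, 2)))) = Add(1343, Mul(-3, Pow(3, Rational(1, 2))))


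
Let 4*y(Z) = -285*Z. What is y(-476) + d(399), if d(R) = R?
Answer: 34314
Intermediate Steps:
y(Z) = -285*Z/4 (y(Z) = (-285*Z)/4 = -285*Z/4)
y(-476) + d(399) = -285/4*(-476) + 399 = 33915 + 399 = 34314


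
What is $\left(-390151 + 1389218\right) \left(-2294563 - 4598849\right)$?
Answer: $-6886980446604$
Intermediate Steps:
$\left(-390151 + 1389218\right) \left(-2294563 - 4598849\right) = 999067 \left(-6893412\right) = -6886980446604$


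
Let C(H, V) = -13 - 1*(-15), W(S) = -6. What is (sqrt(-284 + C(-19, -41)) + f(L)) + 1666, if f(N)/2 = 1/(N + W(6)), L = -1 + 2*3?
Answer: 1664 + I*sqrt(282) ≈ 1664.0 + 16.793*I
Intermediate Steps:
C(H, V) = 2 (C(H, V) = -13 + 15 = 2)
L = 5 (L = -1 + 6 = 5)
f(N) = 2/(-6 + N) (f(N) = 2/(N - 6) = 2/(-6 + N))
(sqrt(-284 + C(-19, -41)) + f(L)) + 1666 = (sqrt(-284 + 2) + 2/(-6 + 5)) + 1666 = (sqrt(-282) + 2/(-1)) + 1666 = (I*sqrt(282) + 2*(-1)) + 1666 = (I*sqrt(282) - 2) + 1666 = (-2 + I*sqrt(282)) + 1666 = 1664 + I*sqrt(282)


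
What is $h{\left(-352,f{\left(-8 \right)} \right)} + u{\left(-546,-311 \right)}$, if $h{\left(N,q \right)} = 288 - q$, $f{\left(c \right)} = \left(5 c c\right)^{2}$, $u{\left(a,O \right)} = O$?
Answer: $-102423$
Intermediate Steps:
$f{\left(c \right)} = 25 c^{4}$ ($f{\left(c \right)} = \left(5 c^{2}\right)^{2} = 25 c^{4}$)
$h{\left(-352,f{\left(-8 \right)} \right)} + u{\left(-546,-311 \right)} = \left(288 - 25 \left(-8\right)^{4}\right) - 311 = \left(288 - 25 \cdot 4096\right) - 311 = \left(288 - 102400\right) - 311 = -102112 - 311 = -102423$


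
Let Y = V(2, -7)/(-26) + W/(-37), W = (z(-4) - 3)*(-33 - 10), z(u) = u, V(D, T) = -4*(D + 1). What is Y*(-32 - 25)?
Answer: 210387/481 ≈ 437.40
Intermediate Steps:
V(D, T) = -4 - 4*D (V(D, T) = -4*(1 + D) = -4 - 4*D)
W = 301 (W = (-4 - 3)*(-33 - 10) = -7*(-43) = 301)
Y = -3691/481 (Y = (-4 - 4*2)/(-26) + 301/(-37) = (-4 - 8)*(-1/26) + 301*(-1/37) = -12*(-1/26) - 301/37 = 6/13 - 301/37 = -3691/481 ≈ -7.6736)
Y*(-32 - 25) = -3691*(-32 - 25)/481 = -3691/481*(-57) = 210387/481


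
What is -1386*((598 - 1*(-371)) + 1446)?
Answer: -3347190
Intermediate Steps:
-1386*((598 - 1*(-371)) + 1446) = -1386*((598 + 371) + 1446) = -1386*(969 + 1446) = -1386*2415 = -3347190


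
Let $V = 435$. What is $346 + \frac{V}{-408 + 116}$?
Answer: $\frac{100597}{292} \approx 344.51$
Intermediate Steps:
$346 + \frac{V}{-408 + 116} = 346 + \frac{1}{-408 + 116} \cdot 435 = 346 + \frac{1}{-292} \cdot 435 = 346 - \frac{435}{292} = \frac{100597}{292}$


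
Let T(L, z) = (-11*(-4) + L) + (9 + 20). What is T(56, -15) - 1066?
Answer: -937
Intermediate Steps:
T(L, z) = 73 + L (T(L, z) = (44 + L) + 29 = 73 + L)
T(56, -15) - 1066 = (73 + 56) - 1066 = 129 - 1066 = -937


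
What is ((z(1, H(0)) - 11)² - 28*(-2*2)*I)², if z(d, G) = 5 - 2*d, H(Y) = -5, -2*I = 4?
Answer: 25600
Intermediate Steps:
I = -2 (I = -½*4 = -2)
((z(1, H(0)) - 11)² - 28*(-2*2)*I)² = (((5 - 2*1) - 11)² - 28*(-2*2)*(-2))² = (((5 - 2) - 11)² - (-112)*(-2))² = ((3 - 11)² - 28*8)² = ((-8)² - 224)² = (64 - 224)² = (-160)² = 25600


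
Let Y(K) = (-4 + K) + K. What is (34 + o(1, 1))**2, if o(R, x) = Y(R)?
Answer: 1024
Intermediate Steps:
Y(K) = -4 + 2*K
o(R, x) = -4 + 2*R
(34 + o(1, 1))**2 = (34 + (-4 + 2*1))**2 = (34 + (-4 + 2))**2 = (34 - 2)**2 = 32**2 = 1024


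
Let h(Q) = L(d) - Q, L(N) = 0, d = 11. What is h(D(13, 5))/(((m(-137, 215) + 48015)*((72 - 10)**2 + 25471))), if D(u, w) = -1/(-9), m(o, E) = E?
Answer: -1/12724762050 ≈ -7.8587e-11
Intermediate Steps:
D(u, w) = 1/9 (D(u, w) = -1*(-1/9) = 1/9)
h(Q) = -Q (h(Q) = 0 - Q = -Q)
h(D(13, 5))/(((m(-137, 215) + 48015)*((72 - 10)**2 + 25471))) = (-1*1/9)/(((215 + 48015)*((72 - 10)**2 + 25471))) = -1/(48230*(62**2 + 25471))/9 = -1/(48230*(3844 + 25471))/9 = -1/(9*(48230*29315)) = -1/9/1413862450 = -1/9*1/1413862450 = -1/12724762050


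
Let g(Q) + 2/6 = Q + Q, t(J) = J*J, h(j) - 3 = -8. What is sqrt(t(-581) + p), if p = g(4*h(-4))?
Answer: sqrt(3037686)/3 ≈ 580.96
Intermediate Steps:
h(j) = -5 (h(j) = 3 - 8 = -5)
t(J) = J**2
g(Q) = -1/3 + 2*Q (g(Q) = -1/3 + (Q + Q) = -1/3 + 2*Q)
p = -121/3 (p = -1/3 + 2*(4*(-5)) = -1/3 + 2*(-20) = -1/3 - 40 = -121/3 ≈ -40.333)
sqrt(t(-581) + p) = sqrt((-581)**2 - 121/3) = sqrt(337561 - 121/3) = sqrt(1012562/3) = sqrt(3037686)/3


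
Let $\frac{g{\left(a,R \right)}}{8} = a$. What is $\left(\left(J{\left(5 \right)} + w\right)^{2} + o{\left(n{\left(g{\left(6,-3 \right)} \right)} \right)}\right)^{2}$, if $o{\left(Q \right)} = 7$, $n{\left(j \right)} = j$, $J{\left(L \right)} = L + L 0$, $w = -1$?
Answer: $529$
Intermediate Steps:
$g{\left(a,R \right)} = 8 a$
$J{\left(L \right)} = L$ ($J{\left(L \right)} = L + 0 = L$)
$\left(\left(J{\left(5 \right)} + w\right)^{2} + o{\left(n{\left(g{\left(6,-3 \right)} \right)} \right)}\right)^{2} = \left(\left(5 - 1\right)^{2} + 7\right)^{2} = \left(4^{2} + 7\right)^{2} = \left(16 + 7\right)^{2} = 23^{2} = 529$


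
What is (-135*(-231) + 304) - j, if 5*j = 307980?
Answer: -30107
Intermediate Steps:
j = 61596 (j = (⅕)*307980 = 61596)
(-135*(-231) + 304) - j = (-135*(-231) + 304) - 1*61596 = (31185 + 304) - 61596 = 31489 - 61596 = -30107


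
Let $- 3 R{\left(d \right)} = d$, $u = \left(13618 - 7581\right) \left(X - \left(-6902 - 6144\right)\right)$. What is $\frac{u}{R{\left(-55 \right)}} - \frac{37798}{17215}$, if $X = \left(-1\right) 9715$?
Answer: $\frac{3776509027}{3443} \approx 1.0969 \cdot 10^{6}$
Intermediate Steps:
$X = -9715$
$u = 20109247$ ($u = \left(13618 - 7581\right) \left(-9715 - \left(-6902 - 6144\right)\right) = 6037 \left(-9715 - -13046\right) = 6037 \left(-9715 + 13046\right) = 6037 \cdot 3331 = 20109247$)
$R{\left(d \right)} = - \frac{d}{3}$
$\frac{u}{R{\left(-55 \right)}} - \frac{37798}{17215} = \frac{20109247}{\left(- \frac{1}{3}\right) \left(-55\right)} - \frac{37798}{17215} = \frac{20109247}{\frac{55}{3}} - \frac{37798}{17215} = 20109247 \cdot \frac{3}{55} - \frac{37798}{17215} = \frac{60327741}{55} - \frac{37798}{17215} = \frac{3776509027}{3443}$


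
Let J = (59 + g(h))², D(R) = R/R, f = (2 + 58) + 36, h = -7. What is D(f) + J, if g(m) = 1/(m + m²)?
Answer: 6147205/1764 ≈ 3484.8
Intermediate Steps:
f = 96 (f = 60 + 36 = 96)
D(R) = 1
J = 6145441/1764 (J = (59 + 1/((-7)*(1 - 7)))² = (59 - ⅐/(-6))² = (59 - ⅐*(-⅙))² = (59 + 1/42)² = (2479/42)² = 6145441/1764 ≈ 3483.8)
D(f) + J = 1 + 6145441/1764 = 6147205/1764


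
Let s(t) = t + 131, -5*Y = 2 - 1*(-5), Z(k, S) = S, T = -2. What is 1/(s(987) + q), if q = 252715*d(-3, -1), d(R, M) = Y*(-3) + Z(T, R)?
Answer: 1/304376 ≈ 3.2854e-6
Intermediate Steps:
Y = -7/5 (Y = -(2 - 1*(-5))/5 = -(2 + 5)/5 = -1/5*7 = -7/5 ≈ -1.4000)
d(R, M) = 21/5 + R (d(R, M) = -7/5*(-3) + R = 21/5 + R)
s(t) = 131 + t
q = 303258 (q = 252715*(21/5 - 3) = 252715*(6/5) = 303258)
1/(s(987) + q) = 1/((131 + 987) + 303258) = 1/(1118 + 303258) = 1/304376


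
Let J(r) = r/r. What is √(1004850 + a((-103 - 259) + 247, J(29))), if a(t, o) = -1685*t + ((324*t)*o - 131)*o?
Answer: 3*√129026 ≈ 1077.6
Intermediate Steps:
J(r) = 1
a(t, o) = -1685*t + o*(-131 + 324*o*t) (a(t, o) = -1685*t + (324*o*t - 131)*o = -1685*t + (-131 + 324*o*t)*o = -1685*t + o*(-131 + 324*o*t))
√(1004850 + a((-103 - 259) + 247, J(29))) = √(1004850 + (-1685*((-103 - 259) + 247) - 131*1 + 324*((-103 - 259) + 247)*1²)) = √(1004850 + (-1685*(-362 + 247) - 131 + 324*(-362 + 247)*1)) = √(1004850 + (-1685*(-115) - 131 + 324*(-115)*1)) = √(1004850 + (193775 - 131 - 37260)) = √(1004850 + 156384) = √1161234 = 3*√129026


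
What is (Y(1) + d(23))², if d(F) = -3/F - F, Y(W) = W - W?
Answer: 283024/529 ≈ 535.02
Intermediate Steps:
Y(W) = 0
d(F) = -F - 3/F
(Y(1) + d(23))² = (0 + (-1*23 - 3/23))² = (0 + (-23 - 3*1/23))² = (0 + (-23 - 3/23))² = (0 - 532/23)² = (-532/23)² = 283024/529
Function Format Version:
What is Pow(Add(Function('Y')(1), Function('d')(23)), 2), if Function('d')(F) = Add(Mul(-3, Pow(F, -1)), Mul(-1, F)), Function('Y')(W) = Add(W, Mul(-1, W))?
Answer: Rational(283024, 529) ≈ 535.02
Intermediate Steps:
Function('Y')(W) = 0
Function('d')(F) = Add(Mul(-1, F), Mul(-3, Pow(F, -1)))
Pow(Add(Function('Y')(1), Function('d')(23)), 2) = Pow(Add(0, Add(Mul(-1, 23), Mul(-3, Pow(23, -1)))), 2) = Pow(Add(0, Add(-23, Mul(-3, Rational(1, 23)))), 2) = Pow(Add(0, Add(-23, Rational(-3, 23))), 2) = Pow(Add(0, Rational(-532, 23)), 2) = Pow(Rational(-532, 23), 2) = Rational(283024, 529)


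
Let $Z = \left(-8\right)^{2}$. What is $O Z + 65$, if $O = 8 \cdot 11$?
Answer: $5697$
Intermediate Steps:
$Z = 64$
$O = 88$
$O Z + 65 = 88 \cdot 64 + 65 = 5632 + 65 = 5697$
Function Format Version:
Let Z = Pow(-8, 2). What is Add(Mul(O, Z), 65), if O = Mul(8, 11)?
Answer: 5697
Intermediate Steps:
Z = 64
O = 88
Add(Mul(O, Z), 65) = Add(Mul(88, 64), 65) = Add(5632, 65) = 5697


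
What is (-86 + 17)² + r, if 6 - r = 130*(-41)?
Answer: 10097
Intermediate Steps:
r = 5336 (r = 6 - 130*(-41) = 6 - 1*(-5330) = 6 + 5330 = 5336)
(-86 + 17)² + r = (-86 + 17)² + 5336 = (-69)² + 5336 = 4761 + 5336 = 10097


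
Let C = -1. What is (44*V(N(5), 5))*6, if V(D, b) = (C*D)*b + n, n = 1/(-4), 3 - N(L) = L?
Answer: 2574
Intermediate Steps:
N(L) = 3 - L
n = -¼ ≈ -0.25000
V(D, b) = -¼ - D*b (V(D, b) = (-D)*b - ¼ = -D*b - ¼ = -¼ - D*b)
(44*V(N(5), 5))*6 = (44*(-¼ - 1*(3 - 1*5)*5))*6 = (44*(-¼ - 1*(3 - 5)*5))*6 = (44*(-¼ - 1*(-2)*5))*6 = (44*(-¼ + 10))*6 = (44*(39/4))*6 = 429*6 = 2574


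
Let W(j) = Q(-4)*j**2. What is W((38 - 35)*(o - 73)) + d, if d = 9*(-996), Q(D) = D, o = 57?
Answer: -18180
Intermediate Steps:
W(j) = -4*j**2
d = -8964
W((38 - 35)*(o - 73)) + d = -4*(38 - 35)**2*(57 - 73)**2 - 8964 = -4*(3*(-16))**2 - 8964 = -4*(-48)**2 - 8964 = -4*2304 - 8964 = -9216 - 8964 = -18180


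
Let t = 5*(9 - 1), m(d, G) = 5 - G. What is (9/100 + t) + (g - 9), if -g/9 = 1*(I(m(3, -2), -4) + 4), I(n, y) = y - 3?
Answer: 5809/100 ≈ 58.090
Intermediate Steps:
I(n, y) = -3 + y
t = 40 (t = 5*8 = 40)
g = 27 (g = -9*((-3 - 4) + 4) = -9*(-7 + 4) = -9*(-3) = 27)
(9/100 + t) + (g - 9) = (9/100 + 40) + (27 - 9) = (9*(1/100) + 40) + 18 = (9/100 + 40) + 18 = 4009/100 + 18 = 5809/100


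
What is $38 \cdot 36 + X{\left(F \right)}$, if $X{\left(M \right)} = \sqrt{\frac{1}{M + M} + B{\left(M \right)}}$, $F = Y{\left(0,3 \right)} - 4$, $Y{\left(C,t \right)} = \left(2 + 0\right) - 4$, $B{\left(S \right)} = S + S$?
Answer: $1368 + \frac{i \sqrt{435}}{6} \approx 1368.0 + 3.4761 i$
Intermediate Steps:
$B{\left(S \right)} = 2 S$
$Y{\left(C,t \right)} = -2$ ($Y{\left(C,t \right)} = 2 - 4 = -2$)
$F = -6$ ($F = -2 - 4 = -6$)
$X{\left(M \right)} = \sqrt{\frac{1}{2 M} + 2 M}$ ($X{\left(M \right)} = \sqrt{\frac{1}{M + M} + 2 M} = \sqrt{\frac{1}{2 M} + 2 M}$)
$38 \cdot 36 + X{\left(F \right)} = 38 \cdot 36 + \frac{\sqrt{\frac{2}{-6} + 8 \left(-6\right)}}{2} = 1368 + \frac{\sqrt{2 \left(- \frac{1}{6}\right) - 48}}{2} = 1368 + \frac{\sqrt{- \frac{1}{3} - 48}}{2} = 1368 + \frac{\sqrt{- \frac{145}{3}}}{2} = 1368 + \frac{\frac{1}{3} i \sqrt{435}}{2} = 1368 + \frac{i \sqrt{435}}{6}$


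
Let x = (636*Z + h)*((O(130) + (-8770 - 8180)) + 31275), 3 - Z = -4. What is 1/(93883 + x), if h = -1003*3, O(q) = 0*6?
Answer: 1/20764858 ≈ 4.8158e-8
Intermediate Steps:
Z = 7 (Z = 3 - 1*(-4) = 3 + 4 = 7)
O(q) = 0
h = -3009
x = 20670975 (x = (636*7 - 3009)*((0 + (-8770 - 8180)) + 31275) = (4452 - 3009)*((0 - 16950) + 31275) = 1443*(-16950 + 31275) = 1443*14325 = 20670975)
1/(93883 + x) = 1/(93883 + 20670975) = 1/20764858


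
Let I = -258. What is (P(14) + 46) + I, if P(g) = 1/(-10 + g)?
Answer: -847/4 ≈ -211.75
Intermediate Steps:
(P(14) + 46) + I = (1/(-10 + 14) + 46) - 258 = (1/4 + 46) - 258 = 185/4 - 258 = -847/4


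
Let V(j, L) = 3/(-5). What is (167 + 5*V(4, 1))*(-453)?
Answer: -74292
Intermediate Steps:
V(j, L) = -⅗ (V(j, L) = 3*(-⅕) = -⅗)
(167 + 5*V(4, 1))*(-453) = (167 + 5*(-⅗))*(-453) = (167 - 3)*(-453) = 164*(-453) = -74292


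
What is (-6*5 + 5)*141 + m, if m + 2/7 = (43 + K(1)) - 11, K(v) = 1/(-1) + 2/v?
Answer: -24446/7 ≈ -3492.3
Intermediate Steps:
K(v) = -1 + 2/v (K(v) = 1*(-1) + 2/v = -1 + 2/v)
m = 229/7 (m = -2/7 + ((43 + (2 - 1*1)/1) - 11) = -2/7 + ((43 + 1*(2 - 1)) - 11) = -2/7 + ((43 + 1*1) - 11) = -2/7 + ((43 + 1) - 11) = -2/7 + (44 - 11) = -2/7 + 33 = 229/7 ≈ 32.714)
(-6*5 + 5)*141 + m = (-6*5 + 5)*141 + 229/7 = (-30 + 5)*141 + 229/7 = -25*141 + 229/7 = -3525 + 229/7 = -24446/7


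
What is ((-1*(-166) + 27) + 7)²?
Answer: 40000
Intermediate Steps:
((-1*(-166) + 27) + 7)² = ((166 + 27) + 7)² = (193 + 7)² = 200² = 40000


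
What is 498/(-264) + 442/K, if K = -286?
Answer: -151/44 ≈ -3.4318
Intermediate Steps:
498/(-264) + 442/K = 498/(-264) + 442/(-286) = 498*(-1/264) + 442*(-1/286) = -83/44 - 17/11 = -151/44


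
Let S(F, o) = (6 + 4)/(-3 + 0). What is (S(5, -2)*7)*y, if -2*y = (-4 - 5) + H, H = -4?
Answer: -455/3 ≈ -151.67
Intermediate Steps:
S(F, o) = -10/3 (S(F, o) = 10/(-3) = 10*(-⅓) = -10/3)
y = 13/2 (y = -((-4 - 5) - 4)/2 = -(-9 - 4)/2 = -½*(-13) = 13/2 ≈ 6.5000)
(S(5, -2)*7)*y = -10/3*7*(13/2) = -70/3*13/2 = -455/3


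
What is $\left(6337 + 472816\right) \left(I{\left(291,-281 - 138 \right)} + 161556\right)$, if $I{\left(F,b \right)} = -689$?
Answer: $77079905651$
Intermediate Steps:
$\left(6337 + 472816\right) \left(I{\left(291,-281 - 138 \right)} + 161556\right) = \left(6337 + 472816\right) \left(-689 + 161556\right) = 479153 \cdot 160867 = 77079905651$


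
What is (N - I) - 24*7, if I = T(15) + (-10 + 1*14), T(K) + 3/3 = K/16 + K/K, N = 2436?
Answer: 36209/16 ≈ 2263.1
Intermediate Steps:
T(K) = K/16 (T(K) = -1 + (K/16 + K/K) = -1 + (K*(1/16) + 1) = -1 + (K/16 + 1) = -1 + (1 + K/16) = K/16)
I = 79/16 (I = (1/16)*15 + (-10 + 1*14) = 15/16 + (-10 + 14) = 15/16 + 4 = 79/16 ≈ 4.9375)
(N - I) - 24*7 = (2436 - 1*79/16) - 24*7 = (2436 - 79/16) - 1*168 = 38897/16 - 168 = 36209/16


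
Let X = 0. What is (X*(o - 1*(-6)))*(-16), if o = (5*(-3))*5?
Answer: 0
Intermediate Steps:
o = -75 (o = -15*5 = -75)
(X*(o - 1*(-6)))*(-16) = (0*(-75 - 1*(-6)))*(-16) = (0*(-75 + 6))*(-16) = (0*(-69))*(-16) = 0*(-16) = 0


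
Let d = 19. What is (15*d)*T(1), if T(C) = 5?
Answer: 1425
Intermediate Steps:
(15*d)*T(1) = (15*19)*5 = 285*5 = 1425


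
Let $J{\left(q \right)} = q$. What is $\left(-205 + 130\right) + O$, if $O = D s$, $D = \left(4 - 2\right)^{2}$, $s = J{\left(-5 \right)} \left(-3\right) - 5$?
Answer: $-35$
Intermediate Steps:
$s = 10$ ($s = \left(-5\right) \left(-3\right) - 5 = 15 - 5 = 10$)
$D = 4$ ($D = 2^{2} = 4$)
$O = 40$ ($O = 4 \cdot 10 = 40$)
$\left(-205 + 130\right) + O = \left(-205 + 130\right) + 40 = -75 + 40 = -35$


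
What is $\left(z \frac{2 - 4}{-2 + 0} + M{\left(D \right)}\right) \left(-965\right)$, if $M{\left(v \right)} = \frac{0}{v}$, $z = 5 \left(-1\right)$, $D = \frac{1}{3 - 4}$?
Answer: $4825$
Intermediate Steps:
$D = -1$ ($D = \frac{1}{-1} = -1$)
$z = -5$
$M{\left(v \right)} = 0$
$\left(z \frac{2 - 4}{-2 + 0} + M{\left(D \right)}\right) \left(-965\right) = \left(- 5 \frac{2 - 4}{-2 + 0} + 0\right) \left(-965\right) = \left(- 5 \left(- \frac{2}{-2}\right) + 0\right) \left(-965\right) = \left(- 5 \left(\left(-2\right) \left(- \frac{1}{2}\right)\right) + 0\right) \left(-965\right) = \left(\left(-5\right) 1 + 0\right) \left(-965\right) = \left(-5 + 0\right) \left(-965\right) = \left(-5\right) \left(-965\right) = 4825$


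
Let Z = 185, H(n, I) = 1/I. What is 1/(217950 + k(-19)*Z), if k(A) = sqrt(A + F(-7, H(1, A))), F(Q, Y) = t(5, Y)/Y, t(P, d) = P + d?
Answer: 8718/1900242797 - 37*I*sqrt(113)/9501213985 ≈ 4.5878e-6 - 4.1396e-8*I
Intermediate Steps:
F(Q, Y) = (5 + Y)/Y
k(A) = sqrt(A + A*(5 + 1/A)) (k(A) = sqrt(A + (5 + 1/A)/(1/A)) = sqrt(A + A*(5 + 1/A)))
1/(217950 + k(-19)*Z) = 1/(217950 + sqrt(1 + 6*(-19))*185) = 1/(217950 + sqrt(1 - 114)*185) = 1/(217950 + sqrt(-113)*185) = 1/(217950 + (I*sqrt(113))*185) = 1/(217950 + 185*I*sqrt(113))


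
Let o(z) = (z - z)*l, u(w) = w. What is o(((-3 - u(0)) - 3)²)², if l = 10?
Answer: 0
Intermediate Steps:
o(z) = 0 (o(z) = (z - z)*10 = 0*10 = 0)
o(((-3 - u(0)) - 3)²)² = 0² = 0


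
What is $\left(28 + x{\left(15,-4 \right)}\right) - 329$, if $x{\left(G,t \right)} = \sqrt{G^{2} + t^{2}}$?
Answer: $-301 + \sqrt{241} \approx -285.48$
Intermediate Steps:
$\left(28 + x{\left(15,-4 \right)}\right) - 329 = \left(28 + \sqrt{15^{2} + \left(-4\right)^{2}}\right) - 329 = \left(28 + \sqrt{225 + 16}\right) - 329 = \left(28 + \sqrt{241}\right) - 329 = -301 + \sqrt{241}$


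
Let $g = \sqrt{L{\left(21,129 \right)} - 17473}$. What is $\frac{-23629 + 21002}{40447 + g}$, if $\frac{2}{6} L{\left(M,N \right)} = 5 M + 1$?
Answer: $- \frac{106254269}{1635976964} + \frac{2627 i \sqrt{17155}}{1635976964} \approx -0.064949 + 0.00021032 i$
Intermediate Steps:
$L{\left(M,N \right)} = 3 + 15 M$ ($L{\left(M,N \right)} = 3 \left(5 M + 1\right) = 3 \left(1 + 5 M\right) = 3 + 15 M$)
$g = i \sqrt{17155}$ ($g = \sqrt{\left(3 + 15 \cdot 21\right) - 17473} = \sqrt{\left(3 + 315\right) - 17473} = \sqrt{318 - 17473} = \sqrt{-17155} = i \sqrt{17155} \approx 130.98 i$)
$\frac{-23629 + 21002}{40447 + g} = \frac{-23629 + 21002}{40447 + i \sqrt{17155}} = - \frac{2627}{40447 + i \sqrt{17155}}$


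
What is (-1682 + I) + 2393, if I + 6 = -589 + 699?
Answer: 815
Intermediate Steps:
I = 104 (I = -6 + (-589 + 699) = -6 + 110 = 104)
(-1682 + I) + 2393 = (-1682 + 104) + 2393 = -1578 + 2393 = 815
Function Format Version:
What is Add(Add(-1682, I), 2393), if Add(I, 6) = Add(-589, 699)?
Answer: 815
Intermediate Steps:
I = 104 (I = Add(-6, Add(-589, 699)) = Add(-6, 110) = 104)
Add(Add(-1682, I), 2393) = Add(Add(-1682, 104), 2393) = Add(-1578, 2393) = 815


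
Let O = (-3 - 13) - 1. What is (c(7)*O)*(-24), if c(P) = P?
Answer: 2856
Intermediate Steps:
O = -17 (O = -16 - 1 = -17)
(c(7)*O)*(-24) = (7*(-17))*(-24) = -119*(-24) = 2856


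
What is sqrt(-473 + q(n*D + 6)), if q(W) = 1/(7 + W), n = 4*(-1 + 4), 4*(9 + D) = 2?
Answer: I*sqrt(3746722)/89 ≈ 21.749*I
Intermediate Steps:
D = -17/2 (D = -9 + (1/4)*2 = -9 + 1/2 = -17/2 ≈ -8.5000)
n = 12 (n = 4*3 = 12)
sqrt(-473 + q(n*D + 6)) = sqrt(-473 + 1/(7 + (12*(-17/2) + 6))) = sqrt(-473 + 1/(7 + (-102 + 6))) = sqrt(-473 + 1/(7 - 96)) = sqrt(-473 + 1/(-89)) = sqrt(-473 - 1/89) = sqrt(-42098/89) = I*sqrt(3746722)/89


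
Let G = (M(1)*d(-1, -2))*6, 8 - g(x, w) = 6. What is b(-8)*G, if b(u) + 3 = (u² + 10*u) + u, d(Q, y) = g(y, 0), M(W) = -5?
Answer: 1620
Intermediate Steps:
g(x, w) = 2 (g(x, w) = 8 - 1*6 = 8 - 6 = 2)
d(Q, y) = 2
b(u) = -3 + u² + 11*u (b(u) = -3 + ((u² + 10*u) + u) = -3 + (u² + 11*u) = -3 + u² + 11*u)
G = -60 (G = -5*2*6 = -10*6 = -60)
b(-8)*G = (-3 + (-8)² + 11*(-8))*(-60) = (-3 + 64 - 88)*(-60) = -27*(-60) = 1620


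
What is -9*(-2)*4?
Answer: 72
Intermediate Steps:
-9*(-2)*4 = 18*4 = 72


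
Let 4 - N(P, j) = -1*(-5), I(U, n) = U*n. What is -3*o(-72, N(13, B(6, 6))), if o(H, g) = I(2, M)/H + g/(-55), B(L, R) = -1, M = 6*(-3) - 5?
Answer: -1301/660 ≈ -1.9712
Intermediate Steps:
M = -23 (M = -18 - 5 = -23)
N(P, j) = -1 (N(P, j) = 4 - (-1)*(-5) = 4 - 1*5 = 4 - 5 = -1)
o(H, g) = -46/H - g/55 (o(H, g) = (2*(-23))/H + g/(-55) = -46/H + g*(-1/55) = -46/H - g/55)
-3*o(-72, N(13, B(6, 6))) = -3*(-46/(-72) - 1/55*(-1)) = -3*(-46*(-1/72) + 1/55) = -3*(23/36 + 1/55) = -3*1301/1980 = -1301/660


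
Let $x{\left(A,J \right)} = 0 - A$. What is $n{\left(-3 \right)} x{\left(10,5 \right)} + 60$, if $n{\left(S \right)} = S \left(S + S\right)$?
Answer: $-120$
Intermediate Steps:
$n{\left(S \right)} = 2 S^{2}$ ($n{\left(S \right)} = S 2 S = 2 S^{2}$)
$x{\left(A,J \right)} = - A$
$n{\left(-3 \right)} x{\left(10,5 \right)} + 60 = 2 \left(-3\right)^{2} \left(\left(-1\right) 10\right) + 60 = 2 \cdot 9 \left(-10\right) + 60 = 18 \left(-10\right) + 60 = -180 + 60 = -120$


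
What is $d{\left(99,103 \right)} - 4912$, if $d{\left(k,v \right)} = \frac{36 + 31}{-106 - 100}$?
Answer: $- \frac{1011939}{206} \approx -4912.3$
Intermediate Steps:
$d{\left(k,v \right)} = - \frac{67}{206}$ ($d{\left(k,v \right)} = \frac{67}{-106 - 100} = \frac{67}{-206} = 67 \left(- \frac{1}{206}\right) = - \frac{67}{206}$)
$d{\left(99,103 \right)} - 4912 = - \frac{67}{206} - 4912 = - \frac{1011939}{206}$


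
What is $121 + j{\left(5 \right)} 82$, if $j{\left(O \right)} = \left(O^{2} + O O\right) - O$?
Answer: $3811$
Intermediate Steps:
$j{\left(O \right)} = - O + 2 O^{2}$ ($j{\left(O \right)} = \left(O^{2} + O^{2}\right) - O = 2 O^{2} - O = - O + 2 O^{2}$)
$121 + j{\left(5 \right)} 82 = 121 + 5 \left(-1 + 2 \cdot 5\right) 82 = 121 + 5 \left(-1 + 10\right) 82 = 121 + 5 \cdot 9 \cdot 82 = 121 + 45 \cdot 82 = 121 + 3690 = 3811$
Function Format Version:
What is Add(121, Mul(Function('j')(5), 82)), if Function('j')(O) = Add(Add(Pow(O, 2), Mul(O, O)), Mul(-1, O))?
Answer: 3811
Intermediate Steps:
Function('j')(O) = Add(Mul(-1, O), Mul(2, Pow(O, 2))) (Function('j')(O) = Add(Add(Pow(O, 2), Pow(O, 2)), Mul(-1, O)) = Add(Mul(2, Pow(O, 2)), Mul(-1, O)) = Add(Mul(-1, O), Mul(2, Pow(O, 2))))
Add(121, Mul(Function('j')(5), 82)) = Add(121, Mul(Mul(5, Add(-1, Mul(2, 5))), 82)) = Add(121, Mul(Mul(5, Add(-1, 10)), 82)) = Add(121, Mul(Mul(5, 9), 82)) = Add(121, Mul(45, 82)) = Add(121, 3690) = 3811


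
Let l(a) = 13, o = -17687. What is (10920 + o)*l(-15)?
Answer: -87971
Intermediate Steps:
(10920 + o)*l(-15) = (10920 - 17687)*13 = -6767*13 = -87971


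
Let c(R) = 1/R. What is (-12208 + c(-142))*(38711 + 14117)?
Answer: -45789646318/71 ≈ -6.4492e+8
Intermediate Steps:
(-12208 + c(-142))*(38711 + 14117) = (-12208 + 1/(-142))*(38711 + 14117) = (-12208 - 1/142)*52828 = -1733537/142*52828 = -45789646318/71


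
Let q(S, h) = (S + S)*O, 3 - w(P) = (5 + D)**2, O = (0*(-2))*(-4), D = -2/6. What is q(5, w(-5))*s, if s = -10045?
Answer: 0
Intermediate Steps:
D = -1/3 (D = -2*1/6 = -1/3 ≈ -0.33333)
O = 0 (O = 0*(-4) = 0)
w(P) = -169/9 (w(P) = 3 - (5 - 1/3)**2 = 3 - (14/3)**2 = 3 - 1*196/9 = 3 - 196/9 = -169/9)
q(S, h) = 0 (q(S, h) = (S + S)*0 = (2*S)*0 = 0)
q(5, w(-5))*s = 0*(-10045) = 0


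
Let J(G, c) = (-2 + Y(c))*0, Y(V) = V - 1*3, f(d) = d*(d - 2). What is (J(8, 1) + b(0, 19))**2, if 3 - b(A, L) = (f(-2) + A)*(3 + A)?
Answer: 441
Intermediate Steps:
f(d) = d*(-2 + d)
Y(V) = -3 + V (Y(V) = V - 3 = -3 + V)
b(A, L) = 3 - (3 + A)*(8 + A) (b(A, L) = 3 - (-2*(-2 - 2) + A)*(3 + A) = 3 - (-2*(-4) + A)*(3 + A) = 3 - (8 + A)*(3 + A) = 3 - (3 + A)*(8 + A))
J(G, c) = 0 (J(G, c) = (-2 + (-3 + c))*0 = (-5 + c)*0 = 0)
(J(8, 1) + b(0, 19))**2 = (0 + (-21 - 1*0**2 - 11*0))**2 = (0 + (-21 - 1*0 + 0))**2 = (0 + (-21 + 0 + 0))**2 = (0 - 21)**2 = (-21)**2 = 441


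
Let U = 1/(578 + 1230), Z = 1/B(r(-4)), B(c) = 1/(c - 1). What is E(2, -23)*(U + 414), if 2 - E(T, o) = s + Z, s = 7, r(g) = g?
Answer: 0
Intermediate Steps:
B(c) = 1/(-1 + c)
Z = -5 (Z = 1/(1/(-1 - 4)) = 1/(1/(-5)) = 1/(-⅕) = -5)
E(T, o) = 0 (E(T, o) = 2 - (7 - 5) = 2 - 1*2 = 2 - 2 = 0)
U = 1/1808 ≈ 0.00055310
E(2, -23)*(U + 414) = 0*(1/1808 + 414) = 0*(748513/1808) = 0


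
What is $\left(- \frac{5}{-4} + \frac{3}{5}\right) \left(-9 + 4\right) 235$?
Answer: $- \frac{8695}{4} \approx -2173.8$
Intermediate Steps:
$\left(- \frac{5}{-4} + \frac{3}{5}\right) \left(-9 + 4\right) 235 = \left(\left(-5\right) \left(- \frac{1}{4}\right) + 3 \cdot \frac{1}{5}\right) \left(-5\right) 235 = \left(\frac{5}{4} + \frac{3}{5}\right) \left(-5\right) 235 = \frac{37}{20} \left(-5\right) 235 = \left(- \frac{37}{4}\right) 235 = - \frac{8695}{4}$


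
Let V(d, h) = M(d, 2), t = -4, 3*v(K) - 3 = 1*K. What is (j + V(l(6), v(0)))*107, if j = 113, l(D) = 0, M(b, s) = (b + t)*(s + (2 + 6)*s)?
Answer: 4387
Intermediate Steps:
v(K) = 1 + K/3 (v(K) = 1 + (1*K)/3 = 1 + K/3)
M(b, s) = 9*s*(-4 + b) (M(b, s) = (b - 4)*(s + (2 + 6)*s) = (-4 + b)*(s + 8*s) = (-4 + b)*(9*s) = 9*s*(-4 + b))
V(d, h) = -72 + 18*d (V(d, h) = 9*2*(-4 + d) = -72 + 18*d)
(j + V(l(6), v(0)))*107 = (113 + (-72 + 18*0))*107 = (113 + (-72 + 0))*107 = (113 - 72)*107 = 41*107 = 4387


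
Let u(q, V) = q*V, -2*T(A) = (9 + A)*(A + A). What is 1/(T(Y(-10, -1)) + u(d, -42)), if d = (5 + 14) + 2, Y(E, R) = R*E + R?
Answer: -1/1044 ≈ -0.00095785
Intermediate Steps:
Y(E, R) = R + E*R (Y(E, R) = E*R + R = R + E*R)
T(A) = -A*(9 + A) (T(A) = -(9 + A)*(A + A)/2 = -(9 + A)*2*A/2 = -A*(9 + A))
d = 21 (d = 19 + 2 = 21)
u(q, V) = V*q
1/(T(Y(-10, -1)) + u(d, -42)) = 1/(-(-(1 - 10))*(9 - (1 - 10)) - 42*21) = 1/(-(-1*(-9))*(9 - 1*(-9)) - 882) = 1/(-1*9*(9 + 9) - 882) = 1/(-1*9*18 - 882) = 1/(-162 - 882) = 1/(-1044) = -1/1044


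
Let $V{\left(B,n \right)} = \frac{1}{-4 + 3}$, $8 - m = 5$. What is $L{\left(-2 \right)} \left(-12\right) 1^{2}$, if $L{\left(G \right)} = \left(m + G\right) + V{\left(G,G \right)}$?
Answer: $0$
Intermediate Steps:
$m = 3$ ($m = 8 - 5 = 3$)
$V{\left(B,n \right)} = -1$ ($V{\left(B,n \right)} = \frac{1}{-1} = -1$)
$L{\left(G \right)} = 2 + G$ ($L{\left(G \right)} = \left(3 + G\right) - 1 = 2 + G$)
$L{\left(-2 \right)} \left(-12\right) 1^{2} = \left(2 - 2\right) \left(-12\right) 1^{2} = 0 \left(-12\right) 1 = 0 \cdot 1 = 0$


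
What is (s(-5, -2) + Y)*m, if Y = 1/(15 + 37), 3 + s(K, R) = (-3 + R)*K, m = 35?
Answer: 40075/52 ≈ 770.67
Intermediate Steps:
s(K, R) = -3 + K*(-3 + R) (s(K, R) = -3 + (-3 + R)*K = -3 + K*(-3 + R))
Y = 1/52 ≈ 0.019231
(s(-5, -2) + Y)*m = ((-3 - 3*(-5) - 5*(-2)) + 1/52)*35 = ((-3 + 15 + 10) + 1/52)*35 = (22 + 1/52)*35 = (1145/52)*35 = 40075/52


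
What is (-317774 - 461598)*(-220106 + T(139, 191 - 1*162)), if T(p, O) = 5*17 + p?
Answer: 171369874104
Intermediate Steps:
T(p, O) = 85 + p
(-317774 - 461598)*(-220106 + T(139, 191 - 1*162)) = (-317774 - 461598)*(-220106 + (85 + 139)) = -779372*(-220106 + 224) = -779372*(-219882) = 171369874104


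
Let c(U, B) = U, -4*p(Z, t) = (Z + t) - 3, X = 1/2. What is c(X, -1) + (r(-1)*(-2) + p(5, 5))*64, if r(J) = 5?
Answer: -1503/2 ≈ -751.50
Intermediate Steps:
X = ½ ≈ 0.50000
p(Z, t) = ¾ - Z/4 - t/4 (p(Z, t) = -((Z + t) - 3)/4 = -(-3 + Z + t)/4 = ¾ - Z/4 - t/4)
c(X, -1) + (r(-1)*(-2) + p(5, 5))*64 = ½ + (5*(-2) + (¾ - ¼*5 - ¼*5))*64 = ½ + (-10 + (¾ - 5/4 - 5/4))*64 = ½ + (-10 - 7/4)*64 = ½ - 47/4*64 = ½ - 752 = -1503/2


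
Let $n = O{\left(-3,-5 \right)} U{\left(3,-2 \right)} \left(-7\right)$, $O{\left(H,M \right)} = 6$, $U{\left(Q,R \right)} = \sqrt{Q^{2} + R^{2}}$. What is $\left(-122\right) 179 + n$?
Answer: $-21838 - 42 \sqrt{13} \approx -21989.0$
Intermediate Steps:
$n = - 42 \sqrt{13}$ ($n = 6 \sqrt{3^{2} + \left(-2\right)^{2}} \left(-7\right) = 6 \sqrt{9 + 4} \left(-7\right) = 6 \sqrt{13} \left(-7\right) = - 42 \sqrt{13} \approx -151.43$)
$\left(-122\right) 179 + n = \left(-122\right) 179 - 42 \sqrt{13} = -21838 - 42 \sqrt{13}$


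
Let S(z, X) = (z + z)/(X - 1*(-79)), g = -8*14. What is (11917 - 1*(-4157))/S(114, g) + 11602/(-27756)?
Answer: -16146484/6939 ≈ -2326.9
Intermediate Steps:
g = -112
S(z, X) = 2*z/(79 + X) (S(z, X) = (2*z)/(X + 79) = (2*z)/(79 + X) = 2*z/(79 + X))
(11917 - 1*(-4157))/S(114, g) + 11602/(-27756) = (11917 - 1*(-4157))/((2*114/(79 - 112))) + 11602/(-27756) = (11917 + 4157)/((2*114/(-33))) + 11602*(-1/27756) = 16074/((2*114*(-1/33))) - 5801/13878 = 16074/(-76/11) - 5801/13878 = 16074*(-11/76) - 5801/13878 = -4653/2 - 5801/13878 = -16146484/6939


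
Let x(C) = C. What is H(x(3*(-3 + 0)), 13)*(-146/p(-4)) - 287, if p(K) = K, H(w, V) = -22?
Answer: -1090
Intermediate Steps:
H(x(3*(-3 + 0)), 13)*(-146/p(-4)) - 287 = -(-3212)/(-4) - 287 = -(-3212)*(-1)/4 - 287 = -22*73/2 - 287 = -803 - 287 = -1090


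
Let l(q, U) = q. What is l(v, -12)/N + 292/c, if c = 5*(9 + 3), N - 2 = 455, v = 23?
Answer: 33706/6855 ≈ 4.9170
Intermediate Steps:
N = 457 (N = 2 + 455 = 457)
c = 60 (c = 5*12 = 60)
l(v, -12)/N + 292/c = 23/457 + 292/60 = 23*(1/457) + 292*(1/60) = 23/457 + 73/15 = 33706/6855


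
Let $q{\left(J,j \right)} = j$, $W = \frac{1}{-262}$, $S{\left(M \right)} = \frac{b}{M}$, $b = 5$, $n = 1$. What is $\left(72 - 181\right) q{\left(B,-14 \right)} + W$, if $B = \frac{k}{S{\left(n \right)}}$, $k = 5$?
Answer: $\frac{399811}{262} \approx 1526.0$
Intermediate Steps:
$S{\left(M \right)} = \frac{5}{M}$
$B = 1$ ($B = \frac{5}{5 \cdot 1^{-1}} = \frac{5}{5 \cdot 1} = \frac{5}{5} = 5 \cdot \frac{1}{5} = 1$)
$W = - \frac{1}{262} \approx -0.0038168$
$\left(72 - 181\right) q{\left(B,-14 \right)} + W = \left(72 - 181\right) \left(-14\right) - \frac{1}{262} = \left(-109\right) \left(-14\right) - \frac{1}{262} = 1526 - \frac{1}{262} = \frac{399811}{262}$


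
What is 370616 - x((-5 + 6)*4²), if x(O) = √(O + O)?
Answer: 370616 - 4*√2 ≈ 3.7061e+5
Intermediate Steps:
x(O) = √2*√O (x(O) = √(2*O) = √2*√O)
370616 - x((-5 + 6)*4²) = 370616 - √2*√((-5 + 6)*4²) = 370616 - √2*√(1*16) = 370616 - √2*√16 = 370616 - √2*4 = 370616 - 4*√2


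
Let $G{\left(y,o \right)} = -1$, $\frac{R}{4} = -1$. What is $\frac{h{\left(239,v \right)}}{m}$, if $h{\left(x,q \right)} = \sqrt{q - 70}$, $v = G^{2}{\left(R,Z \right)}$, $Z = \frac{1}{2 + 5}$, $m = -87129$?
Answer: $- \frac{i \sqrt{69}}{87129} \approx - 9.5337 \cdot 10^{-5} i$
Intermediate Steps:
$R = -4$ ($R = 4 \left(-1\right) = -4$)
$Z = \frac{1}{7} \approx 0.14286$
$v = 1$ ($v = \left(-1\right)^{2} = 1$)
$h{\left(x,q \right)} = \sqrt{-70 + q}$
$\frac{h{\left(239,v \right)}}{m} = \frac{\sqrt{-70 + 1}}{-87129} = \sqrt{-69} \left(- \frac{1}{87129}\right) = i \sqrt{69} \left(- \frac{1}{87129}\right) = - \frac{i \sqrt{69}}{87129}$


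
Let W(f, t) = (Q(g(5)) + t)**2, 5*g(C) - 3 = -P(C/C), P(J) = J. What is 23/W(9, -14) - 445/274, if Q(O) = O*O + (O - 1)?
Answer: -54054095/35707954 ≈ -1.5138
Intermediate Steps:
g(C) = 2/5 (g(C) = 3/5 + (-C/C)/5 = 3/5 + (-1*1)/5 = 3/5 + (1/5)*(-1) = 3/5 - 1/5 = 2/5)
Q(O) = -1 + O + O**2 (Q(O) = O**2 + (-1 + O) = -1 + O + O**2)
W(f, t) = (-11/25 + t)**2 (W(f, t) = ((-1 + 2/5 + (2/5)**2) + t)**2 = ((-1 + 2/5 + 4/25) + t)**2 = (-11/25 + t)**2)
23/W(9, -14) - 445/274 = 23/(((-11 + 25*(-14))**2/625)) - 445/274 = 23/(((-11 - 350)**2/625)) - 445*1/274 = 23/(((1/625)*(-361)**2)) - 445/274 = 23/(((1/625)*130321)) - 445/274 = 23/(130321/625) - 445/274 = 23*(625/130321) - 445/274 = 14375/130321 - 445/274 = -54054095/35707954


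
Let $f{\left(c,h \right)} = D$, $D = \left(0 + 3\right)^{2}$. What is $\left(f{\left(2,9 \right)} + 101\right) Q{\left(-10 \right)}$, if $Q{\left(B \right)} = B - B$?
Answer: $0$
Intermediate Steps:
$Q{\left(B \right)} = 0$
$D = 9$ ($D = 3^{2} = 9$)
$f{\left(c,h \right)} = 9$
$\left(f{\left(2,9 \right)} + 101\right) Q{\left(-10 \right)} = \left(9 + 101\right) 0 = 110 \cdot 0 = 0$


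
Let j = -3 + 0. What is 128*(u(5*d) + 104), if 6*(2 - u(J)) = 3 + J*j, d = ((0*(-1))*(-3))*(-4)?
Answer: 13504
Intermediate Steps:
j = -3
d = 0 (d = (0*(-3))*(-4) = 0*(-4) = 0)
u(J) = 3/2 + J/2 (u(J) = 2 - (3 + J*(-3))/6 = 2 - (3 - 3*J)/6 = 2 + (-½ + J/2) = 3/2 + J/2)
128*(u(5*d) + 104) = 128*((3/2 + (5*0)/2) + 104) = 128*((3/2 + (½)*0) + 104) = 128*((3/2 + 0) + 104) = 128*(3/2 + 104) = 128*(211/2) = 13504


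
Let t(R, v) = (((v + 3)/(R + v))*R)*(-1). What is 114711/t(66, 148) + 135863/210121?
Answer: -859454775996/349010981 ≈ -2462.5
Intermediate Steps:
t(R, v) = -R*(3 + v)/(R + v) (t(R, v) = (((3 + v)/(R + v))*R)*(-1) = (R*(3 + v)/(R + v))*(-1) = -R*(3 + v)/(R + v))
114711/t(66, 148) + 135863/210121 = 114711/((-1*66*(3 + 148)/(66 + 148))) + 135863/210121 = 114711/((-1*66*151/214)) + 135863*(1/210121) = 114711/((-1*66*1/214*151)) + 135863/210121 = 114711/(-4983/107) + 135863/210121 = 114711*(-107/4983) + 135863/210121 = -4091359/1661 + 135863/210121 = -859454775996/349010981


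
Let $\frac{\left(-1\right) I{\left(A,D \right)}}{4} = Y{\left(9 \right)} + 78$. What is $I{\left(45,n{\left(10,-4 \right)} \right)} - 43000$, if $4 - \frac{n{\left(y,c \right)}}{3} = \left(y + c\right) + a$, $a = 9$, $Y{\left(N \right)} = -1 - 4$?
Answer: $-43292$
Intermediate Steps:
$Y{\left(N \right)} = -5$ ($Y{\left(N \right)} = -1 - 4 = -5$)
$n{\left(y,c \right)} = -15 - 3 c - 3 y$ ($n{\left(y,c \right)} = 12 - 3 \left(\left(y + c\right) + 9\right) = 12 - 3 \left(\left(c + y\right) + 9\right) = 12 - 3 \left(9 + c + y\right) = 12 - \left(27 + 3 c + 3 y\right) = -15 - 3 c - 3 y$)
$I{\left(A,D \right)} = -292$ ($I{\left(A,D \right)} = - 4 \left(-5 + 78\right) = \left(-4\right) 73 = -292$)
$I{\left(45,n{\left(10,-4 \right)} \right)} - 43000 = -292 - 43000 = -43292$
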